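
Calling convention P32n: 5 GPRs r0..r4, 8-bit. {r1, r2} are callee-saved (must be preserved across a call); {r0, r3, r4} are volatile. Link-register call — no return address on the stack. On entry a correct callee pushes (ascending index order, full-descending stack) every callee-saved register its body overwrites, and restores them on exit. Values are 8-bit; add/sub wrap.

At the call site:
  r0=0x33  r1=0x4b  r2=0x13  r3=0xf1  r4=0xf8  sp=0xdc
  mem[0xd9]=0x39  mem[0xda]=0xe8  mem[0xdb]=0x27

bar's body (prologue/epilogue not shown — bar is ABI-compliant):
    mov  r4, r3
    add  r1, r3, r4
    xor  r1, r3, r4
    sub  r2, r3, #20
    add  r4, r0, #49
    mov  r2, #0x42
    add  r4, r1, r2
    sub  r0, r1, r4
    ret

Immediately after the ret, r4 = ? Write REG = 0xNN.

REG = 0x42

prologue: push r1 → mem[0xdb]=0x4b, sp=0xdb
prologue: push r2 → mem[0xda]=0x13, sp=0xda
body[0] mov  r4, r3 → r4=0xf1
body[1] add  r1, r3, r4 → r1=0xe2
body[2] xor  r1, r3, r4 → r1=0x00
body[3] sub  r2, r3, #20 → r2=0xdd
body[4] add  r4, r0, #49 → r4=0x64
body[5] mov  r2, #0x42 → r2=0x42
body[6] add  r4, r1, r2 → r4=0x42
body[7] sub  r0, r1, r4 → r0=0xbe
epilogue: pop r2=0x13, sp=0xdb
epilogue: pop r1=0x4b, sp=0xdc
r4 is caller-saved → body value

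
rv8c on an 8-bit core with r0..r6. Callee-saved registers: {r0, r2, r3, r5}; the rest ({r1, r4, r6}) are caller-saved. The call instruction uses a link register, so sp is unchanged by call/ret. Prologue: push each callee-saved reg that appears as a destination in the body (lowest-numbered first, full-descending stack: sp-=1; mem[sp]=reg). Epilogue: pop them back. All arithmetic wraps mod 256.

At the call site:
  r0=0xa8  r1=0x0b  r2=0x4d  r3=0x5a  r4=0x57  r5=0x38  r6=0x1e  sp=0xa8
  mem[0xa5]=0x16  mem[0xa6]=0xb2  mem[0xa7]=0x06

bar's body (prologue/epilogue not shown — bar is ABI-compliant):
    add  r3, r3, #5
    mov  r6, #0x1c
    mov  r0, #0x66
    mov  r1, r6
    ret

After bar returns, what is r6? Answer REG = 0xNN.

prologue: push r0 → mem[0xa7]=0xa8, sp=0xa7
prologue: push r3 → mem[0xa6]=0x5a, sp=0xa6
body[0] add  r3, r3, #5 → r3=0x5f
body[1] mov  r6, #0x1c → r6=0x1c
body[2] mov  r0, #0x66 → r0=0x66
body[3] mov  r1, r6 → r1=0x1c
epilogue: pop r3=0x5a, sp=0xa7
epilogue: pop r0=0xa8, sp=0xa8
r6 is caller-saved → body value

REG = 0x1c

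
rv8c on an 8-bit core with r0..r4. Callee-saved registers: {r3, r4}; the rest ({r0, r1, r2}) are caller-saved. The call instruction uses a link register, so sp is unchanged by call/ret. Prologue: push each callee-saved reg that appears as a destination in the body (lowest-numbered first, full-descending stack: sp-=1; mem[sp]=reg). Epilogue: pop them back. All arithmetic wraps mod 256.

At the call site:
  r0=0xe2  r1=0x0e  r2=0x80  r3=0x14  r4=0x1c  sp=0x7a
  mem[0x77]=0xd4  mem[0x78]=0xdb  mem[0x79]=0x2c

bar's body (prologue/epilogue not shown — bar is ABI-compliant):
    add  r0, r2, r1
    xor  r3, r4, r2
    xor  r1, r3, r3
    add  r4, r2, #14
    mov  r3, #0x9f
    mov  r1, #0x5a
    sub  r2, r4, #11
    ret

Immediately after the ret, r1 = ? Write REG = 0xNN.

prologue: push r3 -> mem[0x79]=0x14, sp=0x79
prologue: push r4 -> mem[0x78]=0x1c, sp=0x78
body[0] add  r0, r2, r1 -> r0=0x8e
body[1] xor  r3, r4, r2 -> r3=0x9c
body[2] xor  r1, r3, r3 -> r1=0x00
body[3] add  r4, r2, #14 -> r4=0x8e
body[4] mov  r3, #0x9f -> r3=0x9f
body[5] mov  r1, #0x5a -> r1=0x5a
body[6] sub  r2, r4, #11 -> r2=0x83
epilogue: pop r4=0x1c, sp=0x79
epilogue: pop r3=0x14, sp=0x7a
r1 is caller-saved -> body value

REG = 0x5a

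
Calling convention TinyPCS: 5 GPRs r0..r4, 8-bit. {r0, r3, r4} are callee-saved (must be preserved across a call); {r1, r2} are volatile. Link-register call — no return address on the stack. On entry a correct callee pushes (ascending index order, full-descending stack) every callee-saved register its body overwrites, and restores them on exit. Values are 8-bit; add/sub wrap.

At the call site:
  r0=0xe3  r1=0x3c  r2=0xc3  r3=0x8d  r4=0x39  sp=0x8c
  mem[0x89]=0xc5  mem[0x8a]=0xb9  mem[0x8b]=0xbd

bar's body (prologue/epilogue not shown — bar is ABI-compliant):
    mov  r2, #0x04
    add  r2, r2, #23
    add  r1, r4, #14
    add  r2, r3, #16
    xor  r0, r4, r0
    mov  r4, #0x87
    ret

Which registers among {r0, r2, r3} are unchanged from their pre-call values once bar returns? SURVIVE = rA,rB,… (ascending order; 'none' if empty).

prologue: push r0 -> mem[0x8b]=0xe3, sp=0x8b
prologue: push r4 -> mem[0x8a]=0x39, sp=0x8a
body[0] mov  r2, #0x04 -> r2=0x04
body[1] add  r2, r2, #23 -> r2=0x1b
body[2] add  r1, r4, #14 -> r1=0x47
body[3] add  r2, r3, #16 -> r2=0x9d
body[4] xor  r0, r4, r0 -> r0=0xda
body[5] mov  r4, #0x87 -> r4=0x87
epilogue: pop r4=0x39, sp=0x8b
epilogue: pop r0=0xe3, sp=0x8c
r0: callee-saved, written=True
r2: caller-saved, written=True
r3: callee-saved, written=False

SURVIVE = r0,r3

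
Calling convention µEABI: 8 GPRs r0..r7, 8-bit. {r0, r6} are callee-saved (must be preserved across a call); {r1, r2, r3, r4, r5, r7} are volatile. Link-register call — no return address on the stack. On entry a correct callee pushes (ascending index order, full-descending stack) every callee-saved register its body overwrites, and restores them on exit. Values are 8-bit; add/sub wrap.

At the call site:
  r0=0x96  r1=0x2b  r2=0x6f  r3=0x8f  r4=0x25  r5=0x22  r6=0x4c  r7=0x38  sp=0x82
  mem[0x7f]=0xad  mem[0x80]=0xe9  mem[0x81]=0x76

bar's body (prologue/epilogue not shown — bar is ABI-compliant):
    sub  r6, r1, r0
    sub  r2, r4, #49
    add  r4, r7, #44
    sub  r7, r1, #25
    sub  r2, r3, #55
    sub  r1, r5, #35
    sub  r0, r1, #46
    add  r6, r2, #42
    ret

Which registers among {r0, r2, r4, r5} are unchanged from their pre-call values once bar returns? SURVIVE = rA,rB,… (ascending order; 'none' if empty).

prologue: push r0 -> mem[0x81]=0x96, sp=0x81
prologue: push r6 -> mem[0x80]=0x4c, sp=0x80
body[0] sub  r6, r1, r0 -> r6=0x95
body[1] sub  r2, r4, #49 -> r2=0xf4
body[2] add  r4, r7, #44 -> r4=0x64
body[3] sub  r7, r1, #25 -> r7=0x12
body[4] sub  r2, r3, #55 -> r2=0x58
body[5] sub  r1, r5, #35 -> r1=0xff
body[6] sub  r0, r1, #46 -> r0=0xd1
body[7] add  r6, r2, #42 -> r6=0x82
epilogue: pop r6=0x4c, sp=0x81
epilogue: pop r0=0x96, sp=0x82
r0: callee-saved, written=True
r2: caller-saved, written=True
r4: caller-saved, written=True
r5: caller-saved, written=False

SURVIVE = r0,r5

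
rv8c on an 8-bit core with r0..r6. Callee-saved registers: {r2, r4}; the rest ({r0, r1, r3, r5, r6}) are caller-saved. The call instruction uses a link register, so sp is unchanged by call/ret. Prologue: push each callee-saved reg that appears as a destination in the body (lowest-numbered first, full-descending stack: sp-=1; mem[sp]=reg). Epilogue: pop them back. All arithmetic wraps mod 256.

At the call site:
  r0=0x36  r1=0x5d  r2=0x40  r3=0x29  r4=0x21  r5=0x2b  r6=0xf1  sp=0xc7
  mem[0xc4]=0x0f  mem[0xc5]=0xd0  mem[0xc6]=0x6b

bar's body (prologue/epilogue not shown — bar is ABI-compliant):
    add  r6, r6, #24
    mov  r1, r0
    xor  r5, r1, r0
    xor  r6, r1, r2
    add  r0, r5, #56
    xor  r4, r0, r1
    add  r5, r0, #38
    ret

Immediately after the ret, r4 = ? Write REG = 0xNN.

REG = 0x21

prologue: push r4 → mem[0xc6]=0x21, sp=0xc6
body[0] add  r6, r6, #24 → r6=0x09
body[1] mov  r1, r0 → r1=0x36
body[2] xor  r5, r1, r0 → r5=0x00
body[3] xor  r6, r1, r2 → r6=0x76
body[4] add  r0, r5, #56 → r0=0x38
body[5] xor  r4, r0, r1 → r4=0x0e
body[6] add  r5, r0, #38 → r5=0x5e
epilogue: pop r4=0x21, sp=0xc7
r4 is callee-saved → restored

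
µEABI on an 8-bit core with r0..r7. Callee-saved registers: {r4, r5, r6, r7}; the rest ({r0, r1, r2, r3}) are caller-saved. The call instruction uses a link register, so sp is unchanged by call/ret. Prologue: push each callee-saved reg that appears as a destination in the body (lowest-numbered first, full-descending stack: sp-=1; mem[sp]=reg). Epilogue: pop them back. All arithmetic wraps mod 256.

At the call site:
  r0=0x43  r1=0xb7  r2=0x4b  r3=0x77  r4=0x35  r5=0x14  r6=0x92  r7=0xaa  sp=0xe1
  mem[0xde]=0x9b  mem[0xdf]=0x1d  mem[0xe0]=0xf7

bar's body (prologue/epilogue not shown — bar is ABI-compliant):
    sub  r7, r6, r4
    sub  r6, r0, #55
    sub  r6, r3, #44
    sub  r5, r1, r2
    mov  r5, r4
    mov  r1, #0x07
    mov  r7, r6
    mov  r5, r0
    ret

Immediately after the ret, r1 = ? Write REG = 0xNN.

prologue: push r5 → mem[0xe0]=0x14, sp=0xe0
prologue: push r6 → mem[0xdf]=0x92, sp=0xdf
prologue: push r7 → mem[0xde]=0xaa, sp=0xde
body[0] sub  r7, r6, r4 → r7=0x5d
body[1] sub  r6, r0, #55 → r6=0x0c
body[2] sub  r6, r3, #44 → r6=0x4b
body[3] sub  r5, r1, r2 → r5=0x6c
body[4] mov  r5, r4 → r5=0x35
body[5] mov  r1, #0x07 → r1=0x07
body[6] mov  r7, r6 → r7=0x4b
body[7] mov  r5, r0 → r5=0x43
epilogue: pop r7=0xaa, sp=0xdf
epilogue: pop r6=0x92, sp=0xe0
epilogue: pop r5=0x14, sp=0xe1
r1 is caller-saved → body value

REG = 0x07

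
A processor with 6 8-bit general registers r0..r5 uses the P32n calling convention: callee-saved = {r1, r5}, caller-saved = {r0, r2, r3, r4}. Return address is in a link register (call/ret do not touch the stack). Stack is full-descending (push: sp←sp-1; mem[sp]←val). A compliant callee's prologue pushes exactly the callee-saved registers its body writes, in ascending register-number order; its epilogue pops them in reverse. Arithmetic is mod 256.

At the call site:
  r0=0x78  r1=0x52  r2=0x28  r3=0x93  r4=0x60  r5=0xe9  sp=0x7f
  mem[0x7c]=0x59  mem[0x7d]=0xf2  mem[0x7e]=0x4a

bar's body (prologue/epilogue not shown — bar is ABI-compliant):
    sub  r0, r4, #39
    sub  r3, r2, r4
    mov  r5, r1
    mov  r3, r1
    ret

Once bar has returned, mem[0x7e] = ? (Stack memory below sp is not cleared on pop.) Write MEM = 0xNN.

prologue: push r5 → mem[0x7e]=0xe9, sp=0x7e
body[0] sub  r0, r4, #39 → r0=0x39
body[1] sub  r3, r2, r4 → r3=0xc8
body[2] mov  r5, r1 → r5=0x52
body[3] mov  r3, r1 → r3=0x52
epilogue: pop r5=0xe9, sp=0x7f
prologue pushed ['r5'] at ['0x7e']

MEM = 0xe9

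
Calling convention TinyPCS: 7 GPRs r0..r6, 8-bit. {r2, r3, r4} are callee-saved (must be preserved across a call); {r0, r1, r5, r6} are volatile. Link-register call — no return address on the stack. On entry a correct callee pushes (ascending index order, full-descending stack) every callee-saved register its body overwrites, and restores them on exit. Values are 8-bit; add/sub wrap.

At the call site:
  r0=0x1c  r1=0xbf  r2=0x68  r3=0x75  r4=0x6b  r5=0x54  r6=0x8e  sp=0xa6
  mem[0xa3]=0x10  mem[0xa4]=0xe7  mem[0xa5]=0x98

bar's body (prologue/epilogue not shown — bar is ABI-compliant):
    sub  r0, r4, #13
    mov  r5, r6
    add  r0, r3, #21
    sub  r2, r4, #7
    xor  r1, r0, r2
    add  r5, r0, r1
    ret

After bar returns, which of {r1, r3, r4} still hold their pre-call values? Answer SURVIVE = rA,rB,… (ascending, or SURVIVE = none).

prologue: push r2 → mem[0xa5]=0x68, sp=0xa5
body[0] sub  r0, r4, #13 → r0=0x5e
body[1] mov  r5, r6 → r5=0x8e
body[2] add  r0, r3, #21 → r0=0x8a
body[3] sub  r2, r4, #7 → r2=0x64
body[4] xor  r1, r0, r2 → r1=0xee
body[5] add  r5, r0, r1 → r5=0x78
epilogue: pop r2=0x68, sp=0xa6
r1: caller-saved, written=True
r3: callee-saved, written=False
r4: callee-saved, written=False

SURVIVE = r3,r4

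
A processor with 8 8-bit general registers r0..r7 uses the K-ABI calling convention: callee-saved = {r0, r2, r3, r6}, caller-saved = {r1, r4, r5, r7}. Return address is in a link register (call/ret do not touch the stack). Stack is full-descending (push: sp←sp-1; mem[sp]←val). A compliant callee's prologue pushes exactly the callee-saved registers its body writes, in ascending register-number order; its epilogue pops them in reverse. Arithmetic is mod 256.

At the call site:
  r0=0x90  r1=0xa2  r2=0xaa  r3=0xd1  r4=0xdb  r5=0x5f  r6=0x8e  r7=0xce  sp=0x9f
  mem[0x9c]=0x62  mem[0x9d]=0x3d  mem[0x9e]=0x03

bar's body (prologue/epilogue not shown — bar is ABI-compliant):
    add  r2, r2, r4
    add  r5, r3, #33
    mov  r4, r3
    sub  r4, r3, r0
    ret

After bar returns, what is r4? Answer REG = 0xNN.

prologue: push r2 -> mem[0x9e]=0xaa, sp=0x9e
body[0] add  r2, r2, r4 -> r2=0x85
body[1] add  r5, r3, #33 -> r5=0xf2
body[2] mov  r4, r3 -> r4=0xd1
body[3] sub  r4, r3, r0 -> r4=0x41
epilogue: pop r2=0xaa, sp=0x9f
r4 is caller-saved -> body value

REG = 0x41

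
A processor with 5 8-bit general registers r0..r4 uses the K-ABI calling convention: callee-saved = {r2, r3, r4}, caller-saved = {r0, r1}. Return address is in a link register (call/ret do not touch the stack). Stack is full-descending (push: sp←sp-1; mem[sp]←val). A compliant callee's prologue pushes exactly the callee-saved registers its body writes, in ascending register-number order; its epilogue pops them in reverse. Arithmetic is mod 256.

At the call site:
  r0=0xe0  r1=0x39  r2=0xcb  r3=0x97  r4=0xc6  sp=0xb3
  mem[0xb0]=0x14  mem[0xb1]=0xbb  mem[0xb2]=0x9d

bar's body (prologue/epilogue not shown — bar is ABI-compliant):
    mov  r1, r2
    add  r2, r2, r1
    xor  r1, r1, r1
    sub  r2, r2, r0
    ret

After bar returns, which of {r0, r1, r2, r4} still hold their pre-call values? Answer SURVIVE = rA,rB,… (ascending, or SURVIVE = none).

SURVIVE = r0,r2,r4

prologue: push r2 -> mem[0xb2]=0xcb, sp=0xb2
body[0] mov  r1, r2 -> r1=0xcb
body[1] add  r2, r2, r1 -> r2=0x96
body[2] xor  r1, r1, r1 -> r1=0x00
body[3] sub  r2, r2, r0 -> r2=0xb6
epilogue: pop r2=0xcb, sp=0xb3
r0: caller-saved, written=False
r1: caller-saved, written=True
r2: callee-saved, written=True
r4: callee-saved, written=False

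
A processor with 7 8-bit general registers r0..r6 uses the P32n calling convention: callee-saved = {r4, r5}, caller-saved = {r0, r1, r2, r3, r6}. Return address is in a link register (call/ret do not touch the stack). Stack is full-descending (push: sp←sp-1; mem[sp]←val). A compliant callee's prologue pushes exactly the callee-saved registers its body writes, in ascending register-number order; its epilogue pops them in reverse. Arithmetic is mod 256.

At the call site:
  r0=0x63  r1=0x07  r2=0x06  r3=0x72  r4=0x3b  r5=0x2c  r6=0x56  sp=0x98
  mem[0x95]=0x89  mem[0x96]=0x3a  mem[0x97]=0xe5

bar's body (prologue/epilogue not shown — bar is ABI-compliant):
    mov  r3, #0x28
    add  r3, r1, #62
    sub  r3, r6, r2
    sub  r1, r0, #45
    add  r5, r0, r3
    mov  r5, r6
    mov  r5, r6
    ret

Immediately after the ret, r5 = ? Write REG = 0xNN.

prologue: push r5 -> mem[0x97]=0x2c, sp=0x97
body[0] mov  r3, #0x28 -> r3=0x28
body[1] add  r3, r1, #62 -> r3=0x45
body[2] sub  r3, r6, r2 -> r3=0x50
body[3] sub  r1, r0, #45 -> r1=0x36
body[4] add  r5, r0, r3 -> r5=0xb3
body[5] mov  r5, r6 -> r5=0x56
body[6] mov  r5, r6 -> r5=0x56
epilogue: pop r5=0x2c, sp=0x98
r5 is callee-saved -> restored

REG = 0x2c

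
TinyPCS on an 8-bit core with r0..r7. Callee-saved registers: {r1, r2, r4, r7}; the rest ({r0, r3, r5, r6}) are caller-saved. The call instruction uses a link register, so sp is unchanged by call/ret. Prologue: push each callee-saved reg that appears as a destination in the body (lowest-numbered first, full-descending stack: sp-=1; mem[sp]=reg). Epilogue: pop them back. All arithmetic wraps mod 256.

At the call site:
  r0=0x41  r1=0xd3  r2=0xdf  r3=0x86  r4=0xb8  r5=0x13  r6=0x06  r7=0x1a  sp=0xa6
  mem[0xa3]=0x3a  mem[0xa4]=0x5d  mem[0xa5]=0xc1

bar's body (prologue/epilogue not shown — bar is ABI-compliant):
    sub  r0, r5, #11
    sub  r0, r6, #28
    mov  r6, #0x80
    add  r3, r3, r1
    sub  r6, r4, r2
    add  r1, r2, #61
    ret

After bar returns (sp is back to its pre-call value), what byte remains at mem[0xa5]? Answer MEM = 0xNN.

prologue: push r1 -> mem[0xa5]=0xd3, sp=0xa5
body[0] sub  r0, r5, #11 -> r0=0x08
body[1] sub  r0, r6, #28 -> r0=0xea
body[2] mov  r6, #0x80 -> r6=0x80
body[3] add  r3, r3, r1 -> r3=0x59
body[4] sub  r6, r4, r2 -> r6=0xd9
body[5] add  r1, r2, #61 -> r1=0x1c
epilogue: pop r1=0xd3, sp=0xa6
prologue pushed ['r1'] at ['0xa5']

MEM = 0xd3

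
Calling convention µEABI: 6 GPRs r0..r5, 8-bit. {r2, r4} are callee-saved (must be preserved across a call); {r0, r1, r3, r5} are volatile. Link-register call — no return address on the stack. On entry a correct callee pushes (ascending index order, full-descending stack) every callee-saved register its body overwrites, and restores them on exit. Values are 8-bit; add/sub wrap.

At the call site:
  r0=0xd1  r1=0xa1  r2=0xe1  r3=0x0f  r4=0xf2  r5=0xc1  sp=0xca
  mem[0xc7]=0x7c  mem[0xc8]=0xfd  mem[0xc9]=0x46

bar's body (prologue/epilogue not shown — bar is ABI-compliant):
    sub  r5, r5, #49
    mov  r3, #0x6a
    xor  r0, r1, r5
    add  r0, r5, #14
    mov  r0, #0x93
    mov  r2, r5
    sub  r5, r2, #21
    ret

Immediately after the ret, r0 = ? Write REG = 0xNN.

REG = 0x93

prologue: push r2 -> mem[0xc9]=0xe1, sp=0xc9
body[0] sub  r5, r5, #49 -> r5=0x90
body[1] mov  r3, #0x6a -> r3=0x6a
body[2] xor  r0, r1, r5 -> r0=0x31
body[3] add  r0, r5, #14 -> r0=0x9e
body[4] mov  r0, #0x93 -> r0=0x93
body[5] mov  r2, r5 -> r2=0x90
body[6] sub  r5, r2, #21 -> r5=0x7b
epilogue: pop r2=0xe1, sp=0xca
r0 is caller-saved -> body value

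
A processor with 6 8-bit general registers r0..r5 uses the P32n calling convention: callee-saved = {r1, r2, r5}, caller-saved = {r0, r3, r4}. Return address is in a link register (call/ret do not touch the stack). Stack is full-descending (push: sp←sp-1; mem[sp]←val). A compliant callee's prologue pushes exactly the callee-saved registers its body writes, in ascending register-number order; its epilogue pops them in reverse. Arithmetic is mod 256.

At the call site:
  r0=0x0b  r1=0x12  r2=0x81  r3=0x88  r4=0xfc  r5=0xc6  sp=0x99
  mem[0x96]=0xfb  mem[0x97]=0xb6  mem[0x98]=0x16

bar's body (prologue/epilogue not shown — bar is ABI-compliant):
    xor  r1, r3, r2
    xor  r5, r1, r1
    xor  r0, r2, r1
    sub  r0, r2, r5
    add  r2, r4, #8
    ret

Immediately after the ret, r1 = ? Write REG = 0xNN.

prologue: push r1 -> mem[0x98]=0x12, sp=0x98
prologue: push r2 -> mem[0x97]=0x81, sp=0x97
prologue: push r5 -> mem[0x96]=0xc6, sp=0x96
body[0] xor  r1, r3, r2 -> r1=0x09
body[1] xor  r5, r1, r1 -> r5=0x00
body[2] xor  r0, r2, r1 -> r0=0x88
body[3] sub  r0, r2, r5 -> r0=0x81
body[4] add  r2, r4, #8 -> r2=0x04
epilogue: pop r5=0xc6, sp=0x97
epilogue: pop r2=0x81, sp=0x98
epilogue: pop r1=0x12, sp=0x99
r1 is callee-saved -> restored

REG = 0x12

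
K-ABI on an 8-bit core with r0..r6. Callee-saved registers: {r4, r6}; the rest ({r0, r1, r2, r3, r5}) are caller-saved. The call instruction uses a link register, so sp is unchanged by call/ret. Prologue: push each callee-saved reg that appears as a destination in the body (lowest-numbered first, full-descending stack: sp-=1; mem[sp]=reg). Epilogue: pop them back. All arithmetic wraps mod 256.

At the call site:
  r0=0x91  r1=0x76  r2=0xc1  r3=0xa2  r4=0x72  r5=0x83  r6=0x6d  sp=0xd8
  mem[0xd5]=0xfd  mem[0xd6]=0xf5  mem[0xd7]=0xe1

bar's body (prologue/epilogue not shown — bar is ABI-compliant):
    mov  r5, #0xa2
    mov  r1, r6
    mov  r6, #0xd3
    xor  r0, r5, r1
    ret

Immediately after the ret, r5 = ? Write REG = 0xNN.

prologue: push r6 -> mem[0xd7]=0x6d, sp=0xd7
body[0] mov  r5, #0xa2 -> r5=0xa2
body[1] mov  r1, r6 -> r1=0x6d
body[2] mov  r6, #0xd3 -> r6=0xd3
body[3] xor  r0, r5, r1 -> r0=0xcf
epilogue: pop r6=0x6d, sp=0xd8
r5 is caller-saved -> body value

REG = 0xa2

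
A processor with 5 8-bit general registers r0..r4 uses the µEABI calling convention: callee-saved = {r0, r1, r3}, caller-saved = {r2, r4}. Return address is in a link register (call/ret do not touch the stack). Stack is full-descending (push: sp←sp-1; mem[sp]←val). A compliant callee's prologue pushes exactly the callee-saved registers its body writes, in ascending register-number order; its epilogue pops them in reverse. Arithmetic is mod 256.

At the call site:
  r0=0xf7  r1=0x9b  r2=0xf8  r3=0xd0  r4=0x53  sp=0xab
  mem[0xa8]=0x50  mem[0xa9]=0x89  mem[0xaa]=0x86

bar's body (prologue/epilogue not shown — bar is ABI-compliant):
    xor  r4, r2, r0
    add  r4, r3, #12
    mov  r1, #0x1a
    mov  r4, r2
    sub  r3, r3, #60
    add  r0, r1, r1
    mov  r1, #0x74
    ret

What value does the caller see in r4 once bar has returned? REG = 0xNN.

REG = 0xf8

prologue: push r0 -> mem[0xaa]=0xf7, sp=0xaa
prologue: push r1 -> mem[0xa9]=0x9b, sp=0xa9
prologue: push r3 -> mem[0xa8]=0xd0, sp=0xa8
body[0] xor  r4, r2, r0 -> r4=0x0f
body[1] add  r4, r3, #12 -> r4=0xdc
body[2] mov  r1, #0x1a -> r1=0x1a
body[3] mov  r4, r2 -> r4=0xf8
body[4] sub  r3, r3, #60 -> r3=0x94
body[5] add  r0, r1, r1 -> r0=0x34
body[6] mov  r1, #0x74 -> r1=0x74
epilogue: pop r3=0xd0, sp=0xa9
epilogue: pop r1=0x9b, sp=0xaa
epilogue: pop r0=0xf7, sp=0xab
r4 is caller-saved -> body value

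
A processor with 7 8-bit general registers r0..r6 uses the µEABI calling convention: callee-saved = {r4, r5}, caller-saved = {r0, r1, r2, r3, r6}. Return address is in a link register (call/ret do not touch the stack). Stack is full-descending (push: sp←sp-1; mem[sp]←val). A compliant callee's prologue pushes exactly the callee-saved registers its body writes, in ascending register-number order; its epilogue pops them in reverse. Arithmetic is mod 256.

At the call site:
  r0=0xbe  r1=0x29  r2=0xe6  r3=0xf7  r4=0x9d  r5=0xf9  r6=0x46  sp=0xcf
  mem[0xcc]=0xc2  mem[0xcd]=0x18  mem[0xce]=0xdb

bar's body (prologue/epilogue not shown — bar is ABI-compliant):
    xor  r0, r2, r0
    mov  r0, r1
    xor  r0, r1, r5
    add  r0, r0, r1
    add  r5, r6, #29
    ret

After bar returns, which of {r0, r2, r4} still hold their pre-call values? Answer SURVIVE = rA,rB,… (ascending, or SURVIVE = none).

prologue: push r5 -> mem[0xce]=0xf9, sp=0xce
body[0] xor  r0, r2, r0 -> r0=0x58
body[1] mov  r0, r1 -> r0=0x29
body[2] xor  r0, r1, r5 -> r0=0xd0
body[3] add  r0, r0, r1 -> r0=0xf9
body[4] add  r5, r6, #29 -> r5=0x63
epilogue: pop r5=0xf9, sp=0xcf
r0: caller-saved, written=True
r2: caller-saved, written=False
r4: callee-saved, written=False

SURVIVE = r2,r4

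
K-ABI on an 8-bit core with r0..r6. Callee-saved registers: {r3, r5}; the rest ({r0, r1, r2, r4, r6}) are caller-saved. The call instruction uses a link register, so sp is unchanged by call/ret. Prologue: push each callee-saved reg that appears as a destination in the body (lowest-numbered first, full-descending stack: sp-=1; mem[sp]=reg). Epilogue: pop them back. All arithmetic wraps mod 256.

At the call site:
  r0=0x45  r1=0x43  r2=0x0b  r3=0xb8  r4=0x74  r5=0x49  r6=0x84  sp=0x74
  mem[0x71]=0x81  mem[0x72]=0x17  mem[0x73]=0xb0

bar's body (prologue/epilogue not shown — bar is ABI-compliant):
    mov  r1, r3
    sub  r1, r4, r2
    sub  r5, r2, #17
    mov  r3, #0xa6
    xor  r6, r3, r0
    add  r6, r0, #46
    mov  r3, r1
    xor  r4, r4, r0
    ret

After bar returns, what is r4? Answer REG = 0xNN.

REG = 0x31

prologue: push r3 → mem[0x73]=0xb8, sp=0x73
prologue: push r5 → mem[0x72]=0x49, sp=0x72
body[0] mov  r1, r3 → r1=0xb8
body[1] sub  r1, r4, r2 → r1=0x69
body[2] sub  r5, r2, #17 → r5=0xfa
body[3] mov  r3, #0xa6 → r3=0xa6
body[4] xor  r6, r3, r0 → r6=0xe3
body[5] add  r6, r0, #46 → r6=0x73
body[6] mov  r3, r1 → r3=0x69
body[7] xor  r4, r4, r0 → r4=0x31
epilogue: pop r5=0x49, sp=0x73
epilogue: pop r3=0xb8, sp=0x74
r4 is caller-saved → body value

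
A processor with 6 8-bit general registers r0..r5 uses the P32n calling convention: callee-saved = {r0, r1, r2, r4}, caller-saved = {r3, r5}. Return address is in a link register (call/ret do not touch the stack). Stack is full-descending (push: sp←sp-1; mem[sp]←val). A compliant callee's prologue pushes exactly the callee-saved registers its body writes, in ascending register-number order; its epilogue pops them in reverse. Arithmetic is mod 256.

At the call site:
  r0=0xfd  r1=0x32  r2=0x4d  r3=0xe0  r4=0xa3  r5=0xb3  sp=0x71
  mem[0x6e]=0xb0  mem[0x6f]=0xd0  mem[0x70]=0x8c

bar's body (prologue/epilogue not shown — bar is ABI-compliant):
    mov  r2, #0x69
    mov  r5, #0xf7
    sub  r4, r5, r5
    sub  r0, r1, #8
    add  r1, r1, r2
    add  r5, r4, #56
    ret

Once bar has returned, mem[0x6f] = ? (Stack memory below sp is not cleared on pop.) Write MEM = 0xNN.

MEM = 0x32

prologue: push r0 → mem[0x70]=0xfd, sp=0x70
prologue: push r1 → mem[0x6f]=0x32, sp=0x6f
prologue: push r2 → mem[0x6e]=0x4d, sp=0x6e
prologue: push r4 → mem[0x6d]=0xa3, sp=0x6d
body[0] mov  r2, #0x69 → r2=0x69
body[1] mov  r5, #0xf7 → r5=0xf7
body[2] sub  r4, r5, r5 → r4=0x00
body[3] sub  r0, r1, #8 → r0=0x2a
body[4] add  r1, r1, r2 → r1=0x9b
body[5] add  r5, r4, #56 → r5=0x38
epilogue: pop r4=0xa3, sp=0x6e
epilogue: pop r2=0x4d, sp=0x6f
epilogue: pop r1=0x32, sp=0x70
epilogue: pop r0=0xfd, sp=0x71
prologue pushed ['r0', 'r1', 'r2', 'r4'] at ['0x70', '0x6f', '0x6e', '0x6d']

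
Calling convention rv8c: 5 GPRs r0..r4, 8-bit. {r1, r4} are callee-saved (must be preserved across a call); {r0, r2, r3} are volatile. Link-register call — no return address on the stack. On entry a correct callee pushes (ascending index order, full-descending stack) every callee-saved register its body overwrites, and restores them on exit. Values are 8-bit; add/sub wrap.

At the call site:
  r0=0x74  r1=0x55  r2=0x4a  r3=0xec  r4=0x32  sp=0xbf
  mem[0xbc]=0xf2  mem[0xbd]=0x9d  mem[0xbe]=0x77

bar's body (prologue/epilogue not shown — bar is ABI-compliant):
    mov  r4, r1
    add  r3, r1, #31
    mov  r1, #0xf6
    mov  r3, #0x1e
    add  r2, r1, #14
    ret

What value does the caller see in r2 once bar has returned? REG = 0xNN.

prologue: push r1 -> mem[0xbe]=0x55, sp=0xbe
prologue: push r4 -> mem[0xbd]=0x32, sp=0xbd
body[0] mov  r4, r1 -> r4=0x55
body[1] add  r3, r1, #31 -> r3=0x74
body[2] mov  r1, #0xf6 -> r1=0xf6
body[3] mov  r3, #0x1e -> r3=0x1e
body[4] add  r2, r1, #14 -> r2=0x04
epilogue: pop r4=0x32, sp=0xbe
epilogue: pop r1=0x55, sp=0xbf
r2 is caller-saved -> body value

REG = 0x04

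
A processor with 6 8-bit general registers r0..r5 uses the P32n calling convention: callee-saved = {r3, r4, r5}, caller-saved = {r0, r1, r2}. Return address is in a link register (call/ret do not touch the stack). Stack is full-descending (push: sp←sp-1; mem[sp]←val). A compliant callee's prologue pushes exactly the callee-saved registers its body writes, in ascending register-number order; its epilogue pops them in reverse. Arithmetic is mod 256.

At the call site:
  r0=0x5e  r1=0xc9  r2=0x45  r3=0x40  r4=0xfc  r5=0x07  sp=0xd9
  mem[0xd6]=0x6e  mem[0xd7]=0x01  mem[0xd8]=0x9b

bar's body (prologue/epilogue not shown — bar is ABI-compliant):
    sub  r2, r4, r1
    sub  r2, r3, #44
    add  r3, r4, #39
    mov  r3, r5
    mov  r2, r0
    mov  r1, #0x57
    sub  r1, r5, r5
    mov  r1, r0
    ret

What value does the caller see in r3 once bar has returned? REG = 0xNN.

REG = 0x40

prologue: push r3 → mem[0xd8]=0x40, sp=0xd8
body[0] sub  r2, r4, r1 → r2=0x33
body[1] sub  r2, r3, #44 → r2=0x14
body[2] add  r3, r4, #39 → r3=0x23
body[3] mov  r3, r5 → r3=0x07
body[4] mov  r2, r0 → r2=0x5e
body[5] mov  r1, #0x57 → r1=0x57
body[6] sub  r1, r5, r5 → r1=0x00
body[7] mov  r1, r0 → r1=0x5e
epilogue: pop r3=0x40, sp=0xd9
r3 is callee-saved → restored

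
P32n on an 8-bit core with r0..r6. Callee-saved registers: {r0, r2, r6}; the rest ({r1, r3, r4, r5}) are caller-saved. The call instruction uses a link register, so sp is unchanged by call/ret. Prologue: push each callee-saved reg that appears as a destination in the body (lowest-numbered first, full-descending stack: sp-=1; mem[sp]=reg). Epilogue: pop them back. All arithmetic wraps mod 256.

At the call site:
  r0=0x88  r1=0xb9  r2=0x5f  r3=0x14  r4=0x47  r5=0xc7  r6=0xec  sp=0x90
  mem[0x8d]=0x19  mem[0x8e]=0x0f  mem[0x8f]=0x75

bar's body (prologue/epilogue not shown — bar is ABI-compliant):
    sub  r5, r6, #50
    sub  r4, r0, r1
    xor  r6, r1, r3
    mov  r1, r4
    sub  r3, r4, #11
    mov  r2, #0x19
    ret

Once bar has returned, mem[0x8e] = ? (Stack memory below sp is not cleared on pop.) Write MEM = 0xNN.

prologue: push r2 -> mem[0x8f]=0x5f, sp=0x8f
prologue: push r6 -> mem[0x8e]=0xec, sp=0x8e
body[0] sub  r5, r6, #50 -> r5=0xba
body[1] sub  r4, r0, r1 -> r4=0xcf
body[2] xor  r6, r1, r3 -> r6=0xad
body[3] mov  r1, r4 -> r1=0xcf
body[4] sub  r3, r4, #11 -> r3=0xc4
body[5] mov  r2, #0x19 -> r2=0x19
epilogue: pop r6=0xec, sp=0x8f
epilogue: pop r2=0x5f, sp=0x90
prologue pushed ['r2', 'r6'] at ['0x8f', '0x8e']

MEM = 0xec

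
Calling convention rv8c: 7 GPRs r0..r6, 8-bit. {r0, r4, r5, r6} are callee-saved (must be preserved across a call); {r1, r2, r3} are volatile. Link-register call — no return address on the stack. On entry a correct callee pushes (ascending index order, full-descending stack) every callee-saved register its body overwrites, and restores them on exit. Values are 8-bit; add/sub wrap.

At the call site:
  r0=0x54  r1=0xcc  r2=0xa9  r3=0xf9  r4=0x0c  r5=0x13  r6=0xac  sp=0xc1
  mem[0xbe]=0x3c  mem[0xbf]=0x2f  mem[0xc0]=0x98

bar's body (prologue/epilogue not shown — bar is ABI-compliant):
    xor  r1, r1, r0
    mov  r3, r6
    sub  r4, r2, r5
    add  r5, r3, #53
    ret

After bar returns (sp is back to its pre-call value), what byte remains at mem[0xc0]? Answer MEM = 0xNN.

prologue: push r4 -> mem[0xc0]=0x0c, sp=0xc0
prologue: push r5 -> mem[0xbf]=0x13, sp=0xbf
body[0] xor  r1, r1, r0 -> r1=0x98
body[1] mov  r3, r6 -> r3=0xac
body[2] sub  r4, r2, r5 -> r4=0x96
body[3] add  r5, r3, #53 -> r5=0xe1
epilogue: pop r5=0x13, sp=0xc0
epilogue: pop r4=0x0c, sp=0xc1
prologue pushed ['r4', 'r5'] at ['0xc0', '0xbf']

MEM = 0x0c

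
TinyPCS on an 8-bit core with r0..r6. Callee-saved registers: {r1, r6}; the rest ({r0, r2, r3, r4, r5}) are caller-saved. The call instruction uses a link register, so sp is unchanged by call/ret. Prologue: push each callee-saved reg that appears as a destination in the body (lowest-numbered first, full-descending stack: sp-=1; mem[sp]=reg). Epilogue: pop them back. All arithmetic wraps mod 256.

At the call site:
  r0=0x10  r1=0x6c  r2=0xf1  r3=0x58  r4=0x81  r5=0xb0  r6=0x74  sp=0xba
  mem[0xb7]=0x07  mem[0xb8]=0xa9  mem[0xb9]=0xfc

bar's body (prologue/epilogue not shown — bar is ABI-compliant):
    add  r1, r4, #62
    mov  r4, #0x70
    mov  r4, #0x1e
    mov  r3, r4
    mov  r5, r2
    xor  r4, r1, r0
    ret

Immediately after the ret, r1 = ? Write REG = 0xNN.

REG = 0x6c

prologue: push r1 → mem[0xb9]=0x6c, sp=0xb9
body[0] add  r1, r4, #62 → r1=0xbf
body[1] mov  r4, #0x70 → r4=0x70
body[2] mov  r4, #0x1e → r4=0x1e
body[3] mov  r3, r4 → r3=0x1e
body[4] mov  r5, r2 → r5=0xf1
body[5] xor  r4, r1, r0 → r4=0xaf
epilogue: pop r1=0x6c, sp=0xba
r1 is callee-saved → restored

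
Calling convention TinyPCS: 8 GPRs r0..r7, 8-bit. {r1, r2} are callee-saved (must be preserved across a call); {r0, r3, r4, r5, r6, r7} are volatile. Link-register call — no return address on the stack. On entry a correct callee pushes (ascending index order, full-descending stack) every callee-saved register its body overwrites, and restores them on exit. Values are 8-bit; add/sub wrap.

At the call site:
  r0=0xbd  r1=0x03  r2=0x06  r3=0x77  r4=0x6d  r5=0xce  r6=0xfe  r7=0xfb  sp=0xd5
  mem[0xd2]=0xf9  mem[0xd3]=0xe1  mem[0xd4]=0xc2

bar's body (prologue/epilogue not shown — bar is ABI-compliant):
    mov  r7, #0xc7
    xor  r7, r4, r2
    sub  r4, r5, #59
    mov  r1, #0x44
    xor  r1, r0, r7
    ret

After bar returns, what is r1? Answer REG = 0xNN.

prologue: push r1 -> mem[0xd4]=0x03, sp=0xd4
body[0] mov  r7, #0xc7 -> r7=0xc7
body[1] xor  r7, r4, r2 -> r7=0x6b
body[2] sub  r4, r5, #59 -> r4=0x93
body[3] mov  r1, #0x44 -> r1=0x44
body[4] xor  r1, r0, r7 -> r1=0xd6
epilogue: pop r1=0x03, sp=0xd5
r1 is callee-saved -> restored

REG = 0x03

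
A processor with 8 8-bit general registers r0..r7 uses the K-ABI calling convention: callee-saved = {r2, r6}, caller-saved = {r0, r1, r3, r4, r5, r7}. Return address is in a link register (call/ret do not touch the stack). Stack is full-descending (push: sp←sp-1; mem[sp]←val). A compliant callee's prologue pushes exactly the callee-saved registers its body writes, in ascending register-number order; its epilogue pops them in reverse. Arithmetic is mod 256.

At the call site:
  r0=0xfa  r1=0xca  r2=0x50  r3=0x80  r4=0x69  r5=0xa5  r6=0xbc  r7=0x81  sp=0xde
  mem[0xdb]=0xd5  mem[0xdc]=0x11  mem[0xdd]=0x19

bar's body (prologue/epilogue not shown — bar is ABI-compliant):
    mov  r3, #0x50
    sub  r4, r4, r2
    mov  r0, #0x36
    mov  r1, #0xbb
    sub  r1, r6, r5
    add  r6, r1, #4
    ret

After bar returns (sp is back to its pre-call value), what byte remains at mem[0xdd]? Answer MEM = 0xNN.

prologue: push r6 → mem[0xdd]=0xbc, sp=0xdd
body[0] mov  r3, #0x50 → r3=0x50
body[1] sub  r4, r4, r2 → r4=0x19
body[2] mov  r0, #0x36 → r0=0x36
body[3] mov  r1, #0xbb → r1=0xbb
body[4] sub  r1, r6, r5 → r1=0x17
body[5] add  r6, r1, #4 → r6=0x1b
epilogue: pop r6=0xbc, sp=0xde
prologue pushed ['r6'] at ['0xdd']

MEM = 0xbc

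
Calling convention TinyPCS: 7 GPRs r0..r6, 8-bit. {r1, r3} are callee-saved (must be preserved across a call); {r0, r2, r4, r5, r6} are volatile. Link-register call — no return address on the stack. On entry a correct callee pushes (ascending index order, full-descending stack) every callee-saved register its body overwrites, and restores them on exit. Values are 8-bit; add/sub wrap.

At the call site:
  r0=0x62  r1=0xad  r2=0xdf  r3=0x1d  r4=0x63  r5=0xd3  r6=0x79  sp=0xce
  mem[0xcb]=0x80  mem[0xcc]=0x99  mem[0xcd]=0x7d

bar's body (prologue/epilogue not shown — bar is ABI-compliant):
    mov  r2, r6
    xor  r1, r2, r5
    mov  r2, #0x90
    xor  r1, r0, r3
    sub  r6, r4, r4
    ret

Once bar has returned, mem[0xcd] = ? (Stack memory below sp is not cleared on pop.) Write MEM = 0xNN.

prologue: push r1 → mem[0xcd]=0xad, sp=0xcd
body[0] mov  r2, r6 → r2=0x79
body[1] xor  r1, r2, r5 → r1=0xaa
body[2] mov  r2, #0x90 → r2=0x90
body[3] xor  r1, r0, r3 → r1=0x7f
body[4] sub  r6, r4, r4 → r6=0x00
epilogue: pop r1=0xad, sp=0xce
prologue pushed ['r1'] at ['0xcd']

MEM = 0xad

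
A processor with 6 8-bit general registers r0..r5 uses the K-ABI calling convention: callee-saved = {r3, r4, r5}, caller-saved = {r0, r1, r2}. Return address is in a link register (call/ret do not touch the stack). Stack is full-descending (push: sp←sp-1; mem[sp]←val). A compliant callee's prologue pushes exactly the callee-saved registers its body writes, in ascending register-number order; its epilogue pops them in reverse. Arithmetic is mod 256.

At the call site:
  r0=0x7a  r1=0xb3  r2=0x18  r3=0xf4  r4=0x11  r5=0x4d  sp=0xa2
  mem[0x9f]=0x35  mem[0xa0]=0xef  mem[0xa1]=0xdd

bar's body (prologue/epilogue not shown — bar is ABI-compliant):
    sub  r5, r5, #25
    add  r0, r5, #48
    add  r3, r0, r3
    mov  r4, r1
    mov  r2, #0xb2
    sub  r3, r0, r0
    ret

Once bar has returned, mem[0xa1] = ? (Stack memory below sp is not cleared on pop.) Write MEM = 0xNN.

prologue: push r3 -> mem[0xa1]=0xf4, sp=0xa1
prologue: push r4 -> mem[0xa0]=0x11, sp=0xa0
prologue: push r5 -> mem[0x9f]=0x4d, sp=0x9f
body[0] sub  r5, r5, #25 -> r5=0x34
body[1] add  r0, r5, #48 -> r0=0x64
body[2] add  r3, r0, r3 -> r3=0x58
body[3] mov  r4, r1 -> r4=0xb3
body[4] mov  r2, #0xb2 -> r2=0xb2
body[5] sub  r3, r0, r0 -> r3=0x00
epilogue: pop r5=0x4d, sp=0xa0
epilogue: pop r4=0x11, sp=0xa1
epilogue: pop r3=0xf4, sp=0xa2
prologue pushed ['r3', 'r4', 'r5'] at ['0xa1', '0xa0', '0x9f']

MEM = 0xf4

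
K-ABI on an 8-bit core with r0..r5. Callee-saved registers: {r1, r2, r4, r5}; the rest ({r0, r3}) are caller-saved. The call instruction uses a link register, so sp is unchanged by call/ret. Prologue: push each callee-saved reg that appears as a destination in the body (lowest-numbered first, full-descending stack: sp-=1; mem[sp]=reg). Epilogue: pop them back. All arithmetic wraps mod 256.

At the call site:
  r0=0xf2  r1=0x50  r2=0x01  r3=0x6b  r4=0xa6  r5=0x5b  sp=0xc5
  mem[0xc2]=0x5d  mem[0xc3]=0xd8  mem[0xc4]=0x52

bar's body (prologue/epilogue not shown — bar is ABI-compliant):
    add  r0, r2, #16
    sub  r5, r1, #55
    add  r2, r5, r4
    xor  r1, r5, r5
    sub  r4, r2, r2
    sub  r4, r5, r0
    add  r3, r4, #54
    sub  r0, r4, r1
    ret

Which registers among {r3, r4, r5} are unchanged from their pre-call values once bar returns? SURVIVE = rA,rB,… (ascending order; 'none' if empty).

SURVIVE = r4,r5

prologue: push r1 → mem[0xc4]=0x50, sp=0xc4
prologue: push r2 → mem[0xc3]=0x01, sp=0xc3
prologue: push r4 → mem[0xc2]=0xa6, sp=0xc2
prologue: push r5 → mem[0xc1]=0x5b, sp=0xc1
body[0] add  r0, r2, #16 → r0=0x11
body[1] sub  r5, r1, #55 → r5=0x19
body[2] add  r2, r5, r4 → r2=0xbf
body[3] xor  r1, r5, r5 → r1=0x00
body[4] sub  r4, r2, r2 → r4=0x00
body[5] sub  r4, r5, r0 → r4=0x08
body[6] add  r3, r4, #54 → r3=0x3e
body[7] sub  r0, r4, r1 → r0=0x08
epilogue: pop r5=0x5b, sp=0xc2
epilogue: pop r4=0xa6, sp=0xc3
epilogue: pop r2=0x01, sp=0xc4
epilogue: pop r1=0x50, sp=0xc5
r3: caller-saved, written=True
r4: callee-saved, written=True
r5: callee-saved, written=True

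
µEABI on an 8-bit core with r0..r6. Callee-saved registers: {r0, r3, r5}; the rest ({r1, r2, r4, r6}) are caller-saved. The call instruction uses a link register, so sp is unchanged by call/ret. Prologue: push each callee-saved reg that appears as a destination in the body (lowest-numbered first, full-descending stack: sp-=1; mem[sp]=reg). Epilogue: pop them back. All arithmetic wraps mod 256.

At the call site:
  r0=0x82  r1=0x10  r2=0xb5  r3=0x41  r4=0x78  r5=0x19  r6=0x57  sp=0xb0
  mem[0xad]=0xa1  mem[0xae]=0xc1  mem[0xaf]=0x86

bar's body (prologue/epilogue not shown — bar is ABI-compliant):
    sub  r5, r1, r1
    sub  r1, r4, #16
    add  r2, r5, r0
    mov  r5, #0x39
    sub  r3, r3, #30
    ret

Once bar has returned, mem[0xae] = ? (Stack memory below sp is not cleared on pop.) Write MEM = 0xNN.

MEM = 0x19

prologue: push r3 → mem[0xaf]=0x41, sp=0xaf
prologue: push r5 → mem[0xae]=0x19, sp=0xae
body[0] sub  r5, r1, r1 → r5=0x00
body[1] sub  r1, r4, #16 → r1=0x68
body[2] add  r2, r5, r0 → r2=0x82
body[3] mov  r5, #0x39 → r5=0x39
body[4] sub  r3, r3, #30 → r3=0x23
epilogue: pop r5=0x19, sp=0xaf
epilogue: pop r3=0x41, sp=0xb0
prologue pushed ['r3', 'r5'] at ['0xaf', '0xae']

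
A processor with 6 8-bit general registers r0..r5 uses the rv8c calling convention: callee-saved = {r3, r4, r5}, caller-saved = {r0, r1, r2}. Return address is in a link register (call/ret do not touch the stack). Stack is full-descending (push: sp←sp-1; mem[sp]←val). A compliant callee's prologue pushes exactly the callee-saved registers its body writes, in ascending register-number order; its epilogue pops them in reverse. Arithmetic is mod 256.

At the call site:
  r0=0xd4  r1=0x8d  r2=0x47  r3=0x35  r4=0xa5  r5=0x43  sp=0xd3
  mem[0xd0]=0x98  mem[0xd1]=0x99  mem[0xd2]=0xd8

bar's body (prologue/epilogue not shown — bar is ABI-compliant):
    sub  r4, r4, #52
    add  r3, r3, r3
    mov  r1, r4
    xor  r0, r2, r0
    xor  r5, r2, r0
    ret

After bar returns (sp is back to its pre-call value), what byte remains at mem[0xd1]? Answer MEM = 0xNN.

MEM = 0xa5

prologue: push r3 -> mem[0xd2]=0x35, sp=0xd2
prologue: push r4 -> mem[0xd1]=0xa5, sp=0xd1
prologue: push r5 -> mem[0xd0]=0x43, sp=0xd0
body[0] sub  r4, r4, #52 -> r4=0x71
body[1] add  r3, r3, r3 -> r3=0x6a
body[2] mov  r1, r4 -> r1=0x71
body[3] xor  r0, r2, r0 -> r0=0x93
body[4] xor  r5, r2, r0 -> r5=0xd4
epilogue: pop r5=0x43, sp=0xd1
epilogue: pop r4=0xa5, sp=0xd2
epilogue: pop r3=0x35, sp=0xd3
prologue pushed ['r3', 'r4', 'r5'] at ['0xd2', '0xd1', '0xd0']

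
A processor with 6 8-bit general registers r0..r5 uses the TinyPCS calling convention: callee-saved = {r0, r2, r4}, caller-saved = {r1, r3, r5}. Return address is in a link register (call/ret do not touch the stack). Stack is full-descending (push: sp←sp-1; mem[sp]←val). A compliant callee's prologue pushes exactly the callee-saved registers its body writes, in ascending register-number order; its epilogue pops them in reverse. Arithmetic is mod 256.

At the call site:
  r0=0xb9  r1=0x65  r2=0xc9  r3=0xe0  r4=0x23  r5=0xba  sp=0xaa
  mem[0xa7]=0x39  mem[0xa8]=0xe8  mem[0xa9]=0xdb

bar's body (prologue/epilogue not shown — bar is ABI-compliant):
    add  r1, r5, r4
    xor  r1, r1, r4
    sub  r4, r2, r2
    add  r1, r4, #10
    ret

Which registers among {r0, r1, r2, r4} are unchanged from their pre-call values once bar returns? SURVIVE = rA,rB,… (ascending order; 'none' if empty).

prologue: push r4 -> mem[0xa9]=0x23, sp=0xa9
body[0] add  r1, r5, r4 -> r1=0xdd
body[1] xor  r1, r1, r4 -> r1=0xfe
body[2] sub  r4, r2, r2 -> r4=0x00
body[3] add  r1, r4, #10 -> r1=0x0a
epilogue: pop r4=0x23, sp=0xaa
r0: callee-saved, written=False
r1: caller-saved, written=True
r2: callee-saved, written=False
r4: callee-saved, written=True

SURVIVE = r0,r2,r4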